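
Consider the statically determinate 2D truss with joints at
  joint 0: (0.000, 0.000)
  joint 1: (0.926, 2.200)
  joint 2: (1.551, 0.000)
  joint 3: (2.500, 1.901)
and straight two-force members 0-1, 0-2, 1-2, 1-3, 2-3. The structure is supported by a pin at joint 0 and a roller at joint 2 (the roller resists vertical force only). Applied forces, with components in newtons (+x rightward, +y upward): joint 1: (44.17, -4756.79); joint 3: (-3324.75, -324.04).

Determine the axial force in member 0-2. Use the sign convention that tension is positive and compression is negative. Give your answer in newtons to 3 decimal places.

N=4 nodes, M=5 members, R=3 reactions → 2N=8, M+R=8
member 0 (0-1): L=2.3869, (cx,cy)=(0.3879,0.9217)
member 1 (0-2): L=1.5510, (cx,cy)=(1.0000,0.0000)
member 2 (1-2): L=2.2871, (cx,cy)=(0.2733,-0.9619)
member 3 (1-3): L=1.6021, (cx,cy)=(0.9824,-0.1866)
member 4 (2-3): L=2.1247, (cx,cy)=(0.4466,0.8947)
solve A·x = −loads:
  F[0-1] = -6217.8874 N (compression)
  F[0-2] = -868.3840 N (compression)
  F[1-2] = +1583.1960 N (tension)
  F[1-3] = -2940.6810 N (compression)
  F[2-3] = -975.5605 N (compression)
  Rx@0 = +3280.5800 N
  Ry@0 = +5730.9191 N
  Ry@2 = -650.0891 N

-868.384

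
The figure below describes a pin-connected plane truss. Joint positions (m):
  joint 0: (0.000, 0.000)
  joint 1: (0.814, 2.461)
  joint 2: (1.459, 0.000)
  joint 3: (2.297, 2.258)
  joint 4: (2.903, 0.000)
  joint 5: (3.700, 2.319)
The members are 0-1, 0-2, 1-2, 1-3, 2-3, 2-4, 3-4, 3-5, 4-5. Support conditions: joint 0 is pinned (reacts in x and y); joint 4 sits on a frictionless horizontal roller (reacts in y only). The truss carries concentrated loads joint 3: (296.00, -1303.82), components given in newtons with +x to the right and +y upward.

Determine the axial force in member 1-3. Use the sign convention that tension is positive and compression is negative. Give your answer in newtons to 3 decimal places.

-26.029

N=6 nodes, M=9 members, R=3 reactions → 2N=12, M+R=12
member 0 (0-1): L=2.5921, (cx,cy)=(0.3140,0.9494)
member 1 (0-2): L=1.4590, (cx,cy)=(1.0000,0.0000)
member 2 (1-2): L=2.5441, (cx,cy)=(0.2535,-0.9673)
member 3 (1-3): L=1.4968, (cx,cy)=(0.9908,-0.1356)
member 4 (2-3): L=2.4085, (cx,cy)=(0.3479,0.9375)
member 5 (2-4): L=1.4440, (cx,cy)=(1.0000,0.0000)
member 6 (3-4): L=2.3379, (cx,cy)=(0.2592,-0.9658)
member 7 (3-5): L=1.4043, (cx,cy)=(0.9991,0.0434)
member 8 (4-5): L=2.4521, (cx,cy)=(0.3250,0.9457)
solve A·x = −loads:
  F[0-1] = -44.1729 N (compression)
  F[0-2] = +309.8715 N (tension)
  F[1-2] = +47.0040 N (tension)
  F[1-3] = -26.0287 N (compression)
  F[2-3] = -48.4986 N (compression)
  F[2-4] = +338.6627 N (tension)
  F[3-4] = -1306.5366 N (compression)
  F[3-5] = -0.0000 N (compression)
  F[4-5] = +0.0000 N (tension)
  Rx@0 = -296.0000 N
  Ry@0 = +41.9383 N
  Ry@4 = +1261.8817 N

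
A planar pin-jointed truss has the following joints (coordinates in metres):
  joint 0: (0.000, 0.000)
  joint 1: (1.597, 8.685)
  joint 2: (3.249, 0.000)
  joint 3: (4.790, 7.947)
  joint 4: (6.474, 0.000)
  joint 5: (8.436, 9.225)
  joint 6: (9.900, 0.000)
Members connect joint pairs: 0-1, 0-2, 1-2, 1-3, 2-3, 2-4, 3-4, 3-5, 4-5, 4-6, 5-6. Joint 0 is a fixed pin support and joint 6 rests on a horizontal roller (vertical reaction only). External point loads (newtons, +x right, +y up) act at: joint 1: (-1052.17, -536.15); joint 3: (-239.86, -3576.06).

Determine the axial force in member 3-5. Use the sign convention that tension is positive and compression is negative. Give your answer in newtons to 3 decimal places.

N=7 nodes, M=11 members, R=3 reactions → 2N=14, M+R=14
member 0 (0-1): L=8.8306, (cx,cy)=(0.1808,0.9835)
member 1 (0-2): L=3.2490, (cx,cy)=(1.0000,0.0000)
member 2 (1-2): L=8.8407, (cx,cy)=(0.1869,-0.9824)
member 3 (1-3): L=3.2772, (cx,cy)=(0.9743,-0.2252)
member 4 (2-3): L=8.0950, (cx,cy)=(0.1904,0.9817)
member 5 (2-4): L=3.2250, (cx,cy)=(1.0000,0.0000)
member 6 (3-4): L=8.1235, (cx,cy)=(0.2073,-0.9783)
member 7 (3-5): L=3.8635, (cx,cy)=(0.9437,0.3308)
member 8 (4-5): L=9.4313, (cx,cy)=(0.2080,0.9781)
member 9 (4-6): L=3.4260, (cx,cy)=(1.0000,0.0000)
member 10 (5-6): L=9.3404, (cx,cy)=(0.1567,-0.9876)
solve A·x = −loads:
  F[0-1] = -3468.2571 N (compression)
  F[0-2] = -664.8018 N (compression)
  F[1-2] = +2956.4658 N (tension)
  F[1-3] = -130.8728 N (compression)
  F[2-3] = -2958.4909 N (compression)
  F[2-4] = +450.8406 N (tension)
  F[3-4] = -817.5249 N (compression)
  F[3-5] = -298.1515 N (compression)
  F[4-5] = +817.6543 N (tension)
  F[4-6] = +111.2705 N (tension)
  F[5-6] = -709.9153 N (compression)
  Rx@0 = +1292.0300 N
  Ry@0 = +3411.0691 N
  Ry@6 = +701.1409 N

-298.152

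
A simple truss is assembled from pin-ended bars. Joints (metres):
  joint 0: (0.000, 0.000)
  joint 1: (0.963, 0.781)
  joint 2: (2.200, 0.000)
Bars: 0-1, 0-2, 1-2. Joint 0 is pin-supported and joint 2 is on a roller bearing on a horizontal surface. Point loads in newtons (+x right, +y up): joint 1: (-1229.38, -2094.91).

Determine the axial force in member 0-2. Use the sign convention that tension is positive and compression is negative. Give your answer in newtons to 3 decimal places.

761.158

N=3 nodes, M=3 members, R=3 reactions → 2N=6, M+R=6
member 0 (0-1): L=1.2399, (cx,cy)=(0.7767,0.6299)
member 1 (0-2): L=2.2000, (cx,cy)=(1.0000,0.0000)
member 2 (1-2): L=1.4629, (cx,cy)=(0.8456,-0.5339)
solve A·x = −loads:
  F[0-1] = -2562.8766 N (compression)
  F[0-2] = +761.1578 N (tension)
  F[1-2] = -900.1712 N (compression)
  Rx@0 = +1229.3800 N
  Ry@0 = +1614.3407 N
  Ry@2 = +480.5693 N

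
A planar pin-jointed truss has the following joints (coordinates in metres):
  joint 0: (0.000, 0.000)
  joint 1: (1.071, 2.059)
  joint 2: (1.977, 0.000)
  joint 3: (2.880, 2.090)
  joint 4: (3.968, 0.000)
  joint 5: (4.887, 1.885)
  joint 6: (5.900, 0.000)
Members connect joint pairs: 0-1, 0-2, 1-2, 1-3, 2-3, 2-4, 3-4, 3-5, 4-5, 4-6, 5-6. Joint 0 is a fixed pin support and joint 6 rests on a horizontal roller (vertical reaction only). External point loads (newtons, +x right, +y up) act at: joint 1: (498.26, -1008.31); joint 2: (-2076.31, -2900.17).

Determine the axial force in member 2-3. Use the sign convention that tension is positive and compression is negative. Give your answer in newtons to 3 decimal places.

N=7 nodes, M=11 members, R=3 reactions → 2N=14, M+R=14
member 0 (0-1): L=2.3209, (cx,cy)=(0.4615,0.8872)
member 1 (0-2): L=1.9770, (cx,cy)=(1.0000,0.0000)
member 2 (1-2): L=2.2495, (cx,cy)=(0.4028,-0.9153)
member 3 (1-3): L=1.8093, (cx,cy)=(0.9999,0.0171)
member 4 (2-3): L=2.2767, (cx,cy)=(0.3966,0.9180)
member 5 (2-4): L=1.9910, (cx,cy)=(1.0000,0.0000)
member 6 (3-4): L=2.3562, (cx,cy)=(0.4618,-0.8870)
member 7 (3-5): L=2.0174, (cx,cy)=(0.9948,-0.1016)
member 8 (4-5): L=2.0971, (cx,cy)=(0.4382,0.8989)
member 9 (4-6): L=1.9320, (cx,cy)=(1.0000,0.0000)
member 10 (5-6): L=2.1400, (cx,cy)=(0.4734,-0.8809)
solve A·x = −loads:
  F[0-1] = -2907.8836 N (compression)
  F[0-2] = -236.1743 N (compression)
  F[1-2] = +1669.8095 N (tension)
  F[1-3] = -2513.0262 N (compression)
  F[2-3] = +1494.3415 N (tension)
  F[2-4] = +1919.9699 N (tension)
  F[3-4] = -1348.5968 N (compression)
  F[3-5] = -1304.0001 N (compression)
  F[4-5] = +1330.8082 N (tension)
  F[4-6] = +714.0553 N (tension)
  F[5-6] = -1508.4344 N (compression)
  Rx@0 = +1578.0500 N
  Ry@0 = +2579.7591 N
  Ry@6 = +1328.7209 N

1494.341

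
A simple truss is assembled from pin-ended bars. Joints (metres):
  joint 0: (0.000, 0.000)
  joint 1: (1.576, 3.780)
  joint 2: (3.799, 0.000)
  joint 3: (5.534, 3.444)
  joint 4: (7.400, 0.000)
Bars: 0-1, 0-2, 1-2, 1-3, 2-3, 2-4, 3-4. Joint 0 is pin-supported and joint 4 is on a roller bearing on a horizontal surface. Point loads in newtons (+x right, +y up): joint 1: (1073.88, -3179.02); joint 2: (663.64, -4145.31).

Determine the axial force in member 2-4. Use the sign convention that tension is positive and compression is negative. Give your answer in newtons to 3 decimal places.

N=5 nodes, M=7 members, R=3 reactions → 2N=10, M+R=10
member 0 (0-1): L=4.0954, (cx,cy)=(0.3848,0.9230)
member 1 (0-2): L=3.7990, (cx,cy)=(1.0000,0.0000)
member 2 (1-2): L=4.3852, (cx,cy)=(0.5069,-0.8620)
member 3 (1-3): L=3.9722, (cx,cy)=(0.9964,-0.0846)
member 4 (2-3): L=3.8563, (cx,cy)=(0.4499,0.8931)
member 5 (2-4): L=3.6010, (cx,cy)=(1.0000,0.0000)
member 6 (3-4): L=3.9170, (cx,cy)=(0.4764,-0.8792)
solve A·x = −loads:
  F[0-1] = -4301.9120 N (compression)
  F[0-2] = +3392.9965 N (tension)
  F[1-2] = +1249.5240 N (tension)
  F[1-3] = -3374.8735 N (compression)
  F[2-3] = +3435.5878 N (tension)
  F[2-4] = +1817.0784 N (tension)
  F[3-4] = -3814.3318 N (compression)
  Rx@0 = -1737.5200 N
  Ry@0 = +3970.6226 N
  Ry@4 = +3353.7074 N

1817.078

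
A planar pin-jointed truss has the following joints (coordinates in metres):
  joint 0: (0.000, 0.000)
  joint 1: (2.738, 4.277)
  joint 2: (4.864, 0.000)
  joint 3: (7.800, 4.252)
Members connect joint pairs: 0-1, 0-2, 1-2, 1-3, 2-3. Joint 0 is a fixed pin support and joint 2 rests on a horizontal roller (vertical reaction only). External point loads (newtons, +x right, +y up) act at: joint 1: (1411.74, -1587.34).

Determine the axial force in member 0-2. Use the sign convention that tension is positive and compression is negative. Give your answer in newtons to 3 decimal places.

N=4 nodes, M=5 members, R=3 reactions → 2N=8, M+R=8
member 0 (0-1): L=5.0783, (cx,cy)=(0.5392,0.8422)
member 1 (0-2): L=4.8640, (cx,cy)=(1.0000,0.0000)
member 2 (1-2): L=4.7763, (cx,cy)=(0.4451,-0.8955)
member 3 (1-3): L=5.0621, (cx,cy)=(1.0000,-0.0049)
member 4 (2-3): L=5.1672, (cx,cy)=(0.5682,0.8229)
solve A·x = −loads:
  F[0-1] = +650.1478 N (tension)
  F[0-2] = +1061.2100 N (tension)
  F[1-2] = -2384.1058 N (compression)
  F[1-3] = -0.0000 N (compression)
  F[2-3] = +0.0000 N (tension)
  Rx@0 = -1411.7400 N
  Ry@0 = -547.5590 N
  Ry@2 = +2134.8990 N

1061.210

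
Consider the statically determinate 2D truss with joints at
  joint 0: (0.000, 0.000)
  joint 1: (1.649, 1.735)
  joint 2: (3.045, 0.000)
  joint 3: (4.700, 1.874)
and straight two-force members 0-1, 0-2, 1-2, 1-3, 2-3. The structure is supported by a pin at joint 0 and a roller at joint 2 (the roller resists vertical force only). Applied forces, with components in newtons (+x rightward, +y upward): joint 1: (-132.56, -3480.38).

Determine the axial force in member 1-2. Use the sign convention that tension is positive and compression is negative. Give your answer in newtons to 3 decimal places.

N=4 nodes, M=5 members, R=3 reactions → 2N=8, M+R=8
member 0 (0-1): L=2.3936, (cx,cy)=(0.6889,0.7248)
member 1 (0-2): L=3.0450, (cx,cy)=(1.0000,0.0000)
member 2 (1-2): L=2.2269, (cx,cy)=(0.6269,-0.7791)
member 3 (1-3): L=3.0542, (cx,cy)=(0.9990,0.0455)
member 4 (2-3): L=2.5002, (cx,cy)=(0.6620,0.7495)
solve A·x = −loads:
  F[0-1] = -2305.5114 N (compression)
  F[0-2] = +1455.7394 N (tension)
  F[1-2] = -2322.1863 N (compression)
  F[1-3] = +0.0000 N (tension)
  F[2-3] = -0.0000 N (compression)
  Rx@0 = +132.5600 N
  Ry@0 = +1671.1337 N
  Ry@2 = +1809.2463 N

-2322.186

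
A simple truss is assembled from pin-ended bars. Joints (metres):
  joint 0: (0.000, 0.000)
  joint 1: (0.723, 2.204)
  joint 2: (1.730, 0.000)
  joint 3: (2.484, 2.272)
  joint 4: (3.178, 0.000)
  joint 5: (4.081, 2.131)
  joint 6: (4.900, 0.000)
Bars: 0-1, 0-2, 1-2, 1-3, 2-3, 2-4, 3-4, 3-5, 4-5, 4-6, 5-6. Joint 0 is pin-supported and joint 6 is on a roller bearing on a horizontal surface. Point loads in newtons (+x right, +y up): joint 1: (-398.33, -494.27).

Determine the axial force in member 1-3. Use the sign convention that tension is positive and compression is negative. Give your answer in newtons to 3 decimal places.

150.263

N=7 nodes, M=11 members, R=3 reactions → 2N=14, M+R=14
member 0 (0-1): L=2.3196, (cx,cy)=(0.3117,0.9502)
member 1 (0-2): L=1.7300, (cx,cy)=(1.0000,0.0000)
member 2 (1-2): L=2.4232, (cx,cy)=(0.4156,-0.9096)
member 3 (1-3): L=1.7623, (cx,cy)=(0.9993,0.0386)
member 4 (2-3): L=2.3938, (cx,cy)=(0.3150,0.9491)
member 5 (2-4): L=1.4480, (cx,cy)=(1.0000,0.0000)
member 6 (3-4): L=2.3756, (cx,cy)=(0.2921,-0.9564)
member 7 (3-5): L=1.6032, (cx,cy)=(0.9961,-0.0879)
member 8 (4-5): L=2.3144, (cx,cy)=(0.3902,0.9207)
member 9 (4-6): L=1.7220, (cx,cy)=(1.0000,0.0000)
member 10 (5-6): L=2.2830, (cx,cy)=(0.3587,-0.9334)
solve A·x = −loads:
  F[0-1] = -631.9921 N (compression)
  F[0-2] = -201.3397 N (compression)
  F[1-2] = +123.1752 N (tension)
  F[1-3] = +150.2631 N (tension)
  F[2-3] = -118.0436 N (compression)
  F[2-4] = -112.9705 N (compression)
  F[3-4] = +103.4435 N (tension)
  F[3-5] = +83.0732 N (tension)
  F[4-5] = -107.4465 N (compression)
  F[4-6] = -40.8298 N (compression)
  F[5-6] = +113.8130 N (tension)
  Rx@0 = +398.3300 N
  Ry@0 = +600.5072 N
  Ry@6 = -106.2372 N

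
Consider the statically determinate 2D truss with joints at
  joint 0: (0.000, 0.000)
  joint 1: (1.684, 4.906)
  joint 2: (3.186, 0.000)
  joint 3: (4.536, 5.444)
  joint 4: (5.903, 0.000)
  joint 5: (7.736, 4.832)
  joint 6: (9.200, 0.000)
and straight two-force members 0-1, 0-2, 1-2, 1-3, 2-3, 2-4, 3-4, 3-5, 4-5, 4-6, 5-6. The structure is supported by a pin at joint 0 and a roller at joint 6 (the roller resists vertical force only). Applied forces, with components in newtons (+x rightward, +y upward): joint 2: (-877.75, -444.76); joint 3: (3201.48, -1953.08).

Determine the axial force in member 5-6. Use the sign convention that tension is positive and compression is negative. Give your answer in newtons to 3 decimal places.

N=7 nodes, M=11 members, R=3 reactions → 2N=14, M+R=14
member 0 (0-1): L=5.1870, (cx,cy)=(0.3247,0.9458)
member 1 (0-2): L=3.1860, (cx,cy)=(1.0000,0.0000)
member 2 (1-2): L=5.1308, (cx,cy)=(0.2927,-0.9562)
member 3 (1-3): L=2.9023, (cx,cy)=(0.9827,0.1854)
member 4 (2-3): L=5.6089, (cx,cy)=(0.2407,0.9706)
member 5 (2-4): L=2.7170, (cx,cy)=(1.0000,0.0000)
member 6 (3-4): L=5.6130, (cx,cy)=(0.2435,-0.9699)
member 7 (3-5): L=3.2580, (cx,cy)=(0.9822,-0.1878)
member 8 (4-5): L=5.1680, (cx,cy)=(0.3547,0.9350)
member 9 (4-6): L=3.2970, (cx,cy)=(1.0000,0.0000)
member 10 (5-6): L=5.0489, (cx,cy)=(0.2900,-0.9570)
solve A·x = −loads:
  F[0-1] = +648.7170 N (tension)
  F[0-2] = +2113.1179 N (tension)
  F[1-2] = -567.3709 N (compression)
  F[1-3] = +383.3501 N (tension)
  F[2-3] = +1017.1778 N (tension)
  F[2-4] = +2579.9499 N (tension)
  F[3-4] = -2727.1368 N (compression)
  F[3-5] = -1950.5004 N (compression)
  F[4-5] = +2828.9436 N (tension)
  F[4-6] = +912.3994 N (tension)
  F[5-6] = -3146.6018 N (compression)
  Rx@0 = -2323.7300 N
  Ry@0 = -613.5767 N
  Ry@6 = +3011.4167 N

-3146.602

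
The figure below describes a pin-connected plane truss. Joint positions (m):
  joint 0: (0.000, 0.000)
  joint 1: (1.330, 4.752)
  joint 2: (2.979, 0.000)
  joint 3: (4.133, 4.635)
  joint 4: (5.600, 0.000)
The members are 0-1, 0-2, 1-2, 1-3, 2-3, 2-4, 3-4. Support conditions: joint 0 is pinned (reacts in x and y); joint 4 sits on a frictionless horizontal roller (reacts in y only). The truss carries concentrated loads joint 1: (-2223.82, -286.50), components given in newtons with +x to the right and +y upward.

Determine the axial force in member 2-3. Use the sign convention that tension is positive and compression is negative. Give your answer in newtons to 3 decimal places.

-1830.767

N=5 nodes, M=7 members, R=3 reactions → 2N=10, M+R=10
member 0 (0-1): L=4.9346, (cx,cy)=(0.2695,0.9630)
member 1 (0-2): L=2.9790, (cx,cy)=(1.0000,0.0000)
member 2 (1-2): L=5.0300, (cx,cy)=(0.3278,-0.9447)
member 3 (1-3): L=2.8054, (cx,cy)=(0.9991,-0.0417)
member 4 (2-3): L=4.7765, (cx,cy)=(0.2416,0.9704)
member 5 (2-4): L=2.6210, (cx,cy)=(1.0000,0.0000)
member 6 (3-4): L=4.8616, (cx,cy)=(0.3018,-0.9534)
solve A·x = −loads:
  F[0-1] = -2186.4389 N (compression)
  F[0-2] = -1634.5207 N (compression)
  F[1-2] = +1880.4551 N (tension)
  F[1-3] = +1018.9296 N (tension)
  F[2-3] = -1830.7668 N (compression)
  F[2-4] = -575.7307 N (compression)
  F[3-4] = +1907.9630 N (tension)
  Rx@0 = +2223.8200 N
  Ry@0 = +2105.5264 N
  Ry@4 = -1819.0264 N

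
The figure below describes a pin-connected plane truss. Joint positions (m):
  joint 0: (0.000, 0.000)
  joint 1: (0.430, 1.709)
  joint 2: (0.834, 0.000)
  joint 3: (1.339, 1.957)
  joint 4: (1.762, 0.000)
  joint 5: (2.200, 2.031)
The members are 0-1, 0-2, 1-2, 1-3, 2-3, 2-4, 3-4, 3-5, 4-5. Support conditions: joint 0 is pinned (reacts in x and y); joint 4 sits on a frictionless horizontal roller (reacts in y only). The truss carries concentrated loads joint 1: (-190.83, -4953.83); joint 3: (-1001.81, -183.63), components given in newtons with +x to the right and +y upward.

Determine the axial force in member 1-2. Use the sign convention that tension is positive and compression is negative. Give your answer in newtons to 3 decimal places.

-158.506

N=6 nodes, M=9 members, R=3 reactions → 2N=12, M+R=12
member 0 (0-1): L=1.7623, (cx,cy)=(0.2440,0.9698)
member 1 (0-2): L=0.8340, (cx,cy)=(1.0000,0.0000)
member 2 (1-2): L=1.7561, (cx,cy)=(0.2301,-0.9732)
member 3 (1-3): L=0.9422, (cx,cy)=(0.9647,0.2632)
member 4 (2-3): L=2.0211, (cx,cy)=(0.2499,0.9683)
member 5 (2-4): L=0.9280, (cx,cy)=(1.0000,0.0000)
member 6 (3-4): L=2.0022, (cx,cy)=(0.2113,-0.9774)
member 7 (3-5): L=0.8642, (cx,cy)=(0.9963,0.0856)
member 8 (4-5): L=2.0777, (cx,cy)=(0.2108,0.9775)
solve A·x = −loads:
  F[0-1] = -5245.2897 N (compression)
  F[0-2] = +87.2319 N (tension)
  F[1-2] = -158.5065 N (compression)
  F[1-3] = -1091.0478 N (compression)
  F[2-3] = +159.3080 N (tension)
  F[2-4] = +10.9615 N (tension)
  F[3-4] = -51.8844 N (compression)
  F[3-5] = -0.0000 N (compression)
  F[4-5] = -0.0000 N (compression)
  Rx@0 = +1192.6400 N
  Ry@0 = +5086.7467 N
  Ry@4 = +50.7133 N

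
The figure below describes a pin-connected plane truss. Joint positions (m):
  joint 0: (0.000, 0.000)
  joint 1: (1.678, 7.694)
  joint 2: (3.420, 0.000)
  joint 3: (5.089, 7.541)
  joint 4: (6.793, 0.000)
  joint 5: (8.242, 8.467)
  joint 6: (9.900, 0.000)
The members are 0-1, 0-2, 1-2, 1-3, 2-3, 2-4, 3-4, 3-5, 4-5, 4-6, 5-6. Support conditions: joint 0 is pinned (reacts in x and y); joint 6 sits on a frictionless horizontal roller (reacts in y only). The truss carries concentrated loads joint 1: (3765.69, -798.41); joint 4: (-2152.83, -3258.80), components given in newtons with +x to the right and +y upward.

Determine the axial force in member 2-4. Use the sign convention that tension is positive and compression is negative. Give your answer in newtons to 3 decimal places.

490.795

N=7 nodes, M=11 members, R=3 reactions → 2N=14, M+R=14
member 0 (0-1): L=7.8749, (cx,cy)=(0.2131,0.9770)
member 1 (0-2): L=3.4200, (cx,cy)=(1.0000,0.0000)
member 2 (1-2): L=7.8887, (cx,cy)=(0.2208,-0.9753)
member 3 (1-3): L=3.4144, (cx,cy)=(0.9990,-0.0448)
member 4 (2-3): L=7.7235, (cx,cy)=(0.2161,0.9764)
member 5 (2-4): L=3.3730, (cx,cy)=(1.0000,0.0000)
member 6 (3-4): L=7.7311, (cx,cy)=(0.2204,-0.9754)
member 7 (3-5): L=3.2862, (cx,cy)=(0.9595,0.2818)
member 8 (4-5): L=8.5901, (cx,cy)=(0.1687,0.9857)
member 9 (4-6): L=3.1070, (cx,cy)=(1.0000,0.0000)
member 10 (5-6): L=8.6278, (cx,cy)=(0.1922,-0.9814)
solve A·x = −loads:
  F[0-1] = +1269.9329 N (tension)
  F[0-2] = +1342.2585 N (tension)
  F[1-2] = -1949.8524 N (compression)
  F[1-3] = -3067.6012 N (compression)
  F[2-3] = +1947.7392 N (tension)
  F[2-4] = +490.7949 N (tension)
  F[3-4] = -2706.9266 N (compression)
  F[3-5] = -2133.4514 N (compression)
  F[4-5] = +5984.9188 N (tension)
  F[4-6] = +1037.4450 N (tension)
  F[5-6] = -5398.5980 N (compression)
  Rx@0 = -1612.8600 N
  Ry@0 = -1240.7677 N
  Ry@6 = +5297.9777 N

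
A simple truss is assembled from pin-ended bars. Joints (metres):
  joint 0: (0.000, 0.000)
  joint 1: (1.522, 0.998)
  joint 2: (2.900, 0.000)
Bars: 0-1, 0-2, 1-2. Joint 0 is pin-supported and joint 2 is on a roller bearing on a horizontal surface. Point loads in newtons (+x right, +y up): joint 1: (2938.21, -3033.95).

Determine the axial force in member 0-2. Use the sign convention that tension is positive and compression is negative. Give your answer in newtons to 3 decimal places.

N=3 nodes, M=3 members, R=3 reactions → 2N=6, M+R=6
member 0 (0-1): L=1.8200, (cx,cy)=(0.8363,0.5483)
member 1 (0-2): L=2.9000, (cx,cy)=(1.0000,0.0000)
member 2 (1-2): L=1.7014, (cx,cy)=(0.8099,-0.5866)
solve A·x = −loads:
  F[0-1] = -785.0903 N (compression)
  F[0-2] = +3594.7438 N (tension)
  F[1-2] = -4438.4835 N (compression)
  Rx@0 = -2938.2100 N
  Ry@0 = +430.4998 N
  Ry@2 = +2603.4502 N

3594.744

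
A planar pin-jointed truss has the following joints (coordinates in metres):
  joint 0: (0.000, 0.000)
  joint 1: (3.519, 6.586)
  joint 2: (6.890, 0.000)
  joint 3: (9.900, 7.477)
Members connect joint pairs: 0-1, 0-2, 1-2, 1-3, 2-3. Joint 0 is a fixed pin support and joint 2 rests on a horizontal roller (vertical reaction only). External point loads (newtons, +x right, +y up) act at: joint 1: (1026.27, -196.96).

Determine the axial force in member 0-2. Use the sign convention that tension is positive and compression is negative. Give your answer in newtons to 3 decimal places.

N=4 nodes, M=5 members, R=3 reactions → 2N=8, M+R=8
member 0 (0-1): L=7.4672, (cx,cy)=(0.4713,0.8820)
member 1 (0-2): L=6.8900, (cx,cy)=(1.0000,0.0000)
member 2 (1-2): L=7.3986, (cx,cy)=(0.4556,-0.8902)
member 3 (1-3): L=6.4429, (cx,cy)=(0.9904,0.1383)
member 4 (2-3): L=8.0601, (cx,cy)=(0.3734,0.9277)
solve A·x = −loads:
  F[0-1] = +1002.9834 N (tension)
  F[0-2] = +553.6017 N (tension)
  F[1-2] = -1215.0307 N (compression)
  F[1-3] = +0.0000 N (tension)
  F[2-3] = +0.0000 N (tension)
  Rx@0 = -1026.2700 N
  Ry@0 = -884.6244 N
  Ry@2 = +1081.5844 N

553.602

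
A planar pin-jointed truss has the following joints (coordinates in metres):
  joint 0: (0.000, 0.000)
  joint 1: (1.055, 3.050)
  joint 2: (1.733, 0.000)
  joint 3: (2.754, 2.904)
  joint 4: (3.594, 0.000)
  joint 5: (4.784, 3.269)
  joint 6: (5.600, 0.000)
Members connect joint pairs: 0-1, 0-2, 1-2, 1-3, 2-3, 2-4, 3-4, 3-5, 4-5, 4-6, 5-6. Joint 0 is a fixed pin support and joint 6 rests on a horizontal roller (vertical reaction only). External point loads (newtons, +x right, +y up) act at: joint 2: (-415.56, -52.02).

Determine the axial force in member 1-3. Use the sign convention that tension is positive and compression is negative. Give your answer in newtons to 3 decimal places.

N=7 nodes, M=11 members, R=3 reactions → 2N=14, M+R=14
member 0 (0-1): L=3.2273, (cx,cy)=(0.3269,0.9451)
member 1 (0-2): L=1.7330, (cx,cy)=(1.0000,0.0000)
member 2 (1-2): L=3.1244, (cx,cy)=(0.2170,-0.9762)
member 3 (1-3): L=1.7053, (cx,cy)=(0.9963,-0.0856)
member 4 (2-3): L=3.0783, (cx,cy)=(0.3317,0.9434)
member 5 (2-4): L=1.8610, (cx,cy)=(1.0000,0.0000)
member 6 (3-4): L=3.0230, (cx,cy)=(0.2779,-0.9606)
member 7 (3-5): L=2.0626, (cx,cy)=(0.9842,0.1770)
member 8 (4-5): L=3.4789, (cx,cy)=(0.3421,0.9397)
member 9 (4-6): L=2.0060, (cx,cy)=(1.0000,0.0000)
member 10 (5-6): L=3.3693, (cx,cy)=(0.2422,-0.9702)
solve A·x = −loads:
  F[0-1] = -38.0099 N (compression)
  F[0-2] = -403.1346 N (compression)
  F[1-2] = +38.6302 N (tension)
  F[1-3] = -20.8847 N (compression)
  F[2-3] = +15.1689 N (tension)
  F[2-4] = +15.7768 N (tension)
  F[3-4] = -18.7368 N (compression)
  F[3-5] = -10.7400 N (compression)
  F[4-5] = +19.1544 N (tension)
  F[4-6] = +4.0184 N (tension)
  F[5-6] = -16.5923 N (compression)
  Rx@0 = +415.5600 N
  Ry@0 = +35.9217 N
  Ry@6 = +16.0983 N

-20.885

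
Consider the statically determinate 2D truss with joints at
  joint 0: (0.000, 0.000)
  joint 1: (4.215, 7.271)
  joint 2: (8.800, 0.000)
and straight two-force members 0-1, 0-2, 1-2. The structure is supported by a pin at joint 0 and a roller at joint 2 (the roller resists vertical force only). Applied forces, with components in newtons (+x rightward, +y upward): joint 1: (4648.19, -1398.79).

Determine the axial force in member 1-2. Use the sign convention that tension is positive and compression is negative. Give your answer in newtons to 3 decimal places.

-5332.462

N=3 nodes, M=3 members, R=3 reactions → 2N=6, M+R=6
member 0 (0-1): L=8.4044, (cx,cy)=(0.5015,0.8651)
member 1 (0-2): L=8.8000, (cx,cy)=(1.0000,0.0000)
member 2 (1-2): L=8.5959, (cx,cy)=(0.5334,-0.8459)
solve A·x = −loads:
  F[0-1] = +3596.8192 N (tension)
  F[0-2] = +2844.2989 N (tension)
  F[1-2] = -5332.4617 N (compression)
  Rx@0 = -4648.1900 N
  Ry@0 = -3111.7656 N
  Ry@2 = +4510.5556 N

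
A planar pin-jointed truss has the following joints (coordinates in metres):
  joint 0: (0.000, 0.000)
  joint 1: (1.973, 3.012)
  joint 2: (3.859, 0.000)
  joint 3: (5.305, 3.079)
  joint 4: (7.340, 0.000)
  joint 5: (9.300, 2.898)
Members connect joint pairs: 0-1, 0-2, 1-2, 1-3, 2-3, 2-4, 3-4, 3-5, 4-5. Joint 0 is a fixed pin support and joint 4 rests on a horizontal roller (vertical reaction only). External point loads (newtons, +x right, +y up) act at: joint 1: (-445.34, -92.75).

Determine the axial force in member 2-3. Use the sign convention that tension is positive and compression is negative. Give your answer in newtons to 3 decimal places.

N=6 nodes, M=9 members, R=3 reactions → 2N=12, M+R=12
member 0 (0-1): L=3.6007, (cx,cy)=(0.5480,0.8365)
member 1 (0-2): L=3.8590, (cx,cy)=(1.0000,0.0000)
member 2 (1-2): L=3.5538, (cx,cy)=(0.5307,-0.8476)
member 3 (1-3): L=3.3327, (cx,cy)=(0.9998,0.0201)
member 4 (2-3): L=3.4016, (cx,cy)=(0.4251,0.9052)
member 5 (2-4): L=3.4810, (cx,cy)=(1.0000,0.0000)
member 6 (3-4): L=3.6907, (cx,cy)=(0.5514,-0.8343)
member 7 (3-5): L=3.9991, (cx,cy)=(0.9990,-0.0453)
member 8 (4-5): L=3.4986, (cx,cy)=(0.5602,0.8283)
solve A·x = −loads:
  F[0-1] = -299.5374 N (compression)
  F[0-2] = -281.2077 N (compression)
  F[1-2] = +190.4746 N (tension)
  F[1-3] = +180.1580 N (tension)
  F[2-3] = -178.3544 N (compression)
  F[2-4] = -104.3051 N (compression)
  F[3-4] = +189.1703 N (tension)
  F[3-5] = -0.0000 N (tension)
  F[4-5] = +0.0000 N (tension)
  Rx@0 = +445.3400 N
  Ry@0 = +250.5658 N
  Ry@4 = -157.8158 N

-178.354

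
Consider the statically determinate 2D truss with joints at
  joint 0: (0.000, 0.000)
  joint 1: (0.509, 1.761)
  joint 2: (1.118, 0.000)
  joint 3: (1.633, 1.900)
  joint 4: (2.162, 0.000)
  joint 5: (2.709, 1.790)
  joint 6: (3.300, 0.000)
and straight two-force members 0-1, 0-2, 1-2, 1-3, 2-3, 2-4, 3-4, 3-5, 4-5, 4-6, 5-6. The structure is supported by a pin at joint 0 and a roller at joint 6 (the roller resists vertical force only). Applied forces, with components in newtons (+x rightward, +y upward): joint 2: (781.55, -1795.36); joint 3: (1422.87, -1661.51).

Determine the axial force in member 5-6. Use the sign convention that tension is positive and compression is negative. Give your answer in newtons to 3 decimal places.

-2369.118

N=7 nodes, M=11 members, R=3 reactions → 2N=14, M+R=14
member 0 (0-1): L=1.8331, (cx,cy)=(0.2777,0.9607)
member 1 (0-2): L=1.1180, (cx,cy)=(1.0000,0.0000)
member 2 (1-2): L=1.8633, (cx,cy)=(0.3268,-0.9451)
member 3 (1-3): L=1.1326, (cx,cy)=(0.9924,0.1227)
member 4 (2-3): L=1.9686, (cx,cy)=(0.2616,0.9652)
member 5 (2-4): L=1.0440, (cx,cy)=(1.0000,0.0000)
member 6 (3-4): L=1.9723, (cx,cy)=(0.2682,-0.9634)
member 7 (3-5): L=1.0816, (cx,cy)=(0.9948,-0.1017)
member 8 (4-5): L=1.8717, (cx,cy)=(0.2922,0.9563)
member 9 (4-6): L=1.1380, (cx,cy)=(1.0000,0.0000)
member 10 (5-6): L=1.8850, (cx,cy)=(0.3135,-0.9496)
solve A·x = −loads:
  F[0-1] = -1256.6158 N (compression)
  F[0-2] = +2553.3494 N (tension)
  F[1-2] = +1181.1766 N (tension)
  F[1-3] = -740.5769 N (compression)
  F[2-3] = +703.5542 N (tension)
  F[2-4] = +1973.7895 N (tension)
  F[3-4] = -2188.0607 N (compression)
  F[3-5] = -1394.1383 N (compression)
  F[4-5] = +2204.1099 N (tension)
  F[4-6] = +742.7682 N (tension)
  F[5-6] = -2369.1180 N (compression)
  Rx@0 = -2204.4200 N
  Ry@0 = +1207.1999 N
  Ry@6 = +2249.6701 N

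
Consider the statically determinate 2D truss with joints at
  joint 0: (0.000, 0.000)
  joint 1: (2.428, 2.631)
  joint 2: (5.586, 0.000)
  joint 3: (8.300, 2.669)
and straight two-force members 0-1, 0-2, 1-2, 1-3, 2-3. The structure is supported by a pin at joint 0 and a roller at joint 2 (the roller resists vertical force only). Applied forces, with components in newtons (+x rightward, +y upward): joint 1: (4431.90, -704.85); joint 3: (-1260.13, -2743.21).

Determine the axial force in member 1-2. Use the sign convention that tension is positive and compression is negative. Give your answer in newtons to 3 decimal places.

-4865.800

N=4 nodes, M=5 members, R=3 reactions → 2N=8, M+R=8
member 0 (0-1): L=3.5801, (cx,cy)=(0.6782,0.7349)
member 1 (0-2): L=5.5860, (cx,cy)=(1.0000,0.0000)
member 2 (1-2): L=4.1104, (cx,cy)=(0.7683,-0.6401)
member 3 (1-3): L=5.8721, (cx,cy)=(1.0000,0.0065)
member 4 (2-3): L=3.8065, (cx,cy)=(0.7130,0.7012)
solve A·x = −loads:
  F[0-1] = +3292.5455 N (tension)
  F[0-2] = +938.8075 N (tension)
  F[1-2] = -4865.7999 N (compression)
  F[1-3] = +1539.4939 N (tension)
  F[2-3] = -3926.5343 N (compression)
  Rx@0 = -3171.7700 N
  Ry@0 = -2419.6558 N
  Ry@2 = +5867.7158 N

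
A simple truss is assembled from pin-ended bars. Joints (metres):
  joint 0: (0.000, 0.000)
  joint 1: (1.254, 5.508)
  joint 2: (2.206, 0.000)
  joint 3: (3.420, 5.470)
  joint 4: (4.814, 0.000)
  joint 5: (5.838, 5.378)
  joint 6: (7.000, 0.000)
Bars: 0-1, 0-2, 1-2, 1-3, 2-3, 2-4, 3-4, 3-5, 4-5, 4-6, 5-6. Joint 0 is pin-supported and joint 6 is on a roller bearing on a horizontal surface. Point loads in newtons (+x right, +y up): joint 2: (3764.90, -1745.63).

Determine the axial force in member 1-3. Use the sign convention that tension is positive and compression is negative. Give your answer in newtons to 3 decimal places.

-480.341

N=7 nodes, M=11 members, R=3 reactions → 2N=14, M+R=14
member 0 (0-1): L=5.6489, (cx,cy)=(0.2220,0.9750)
member 1 (0-2): L=2.2060, (cx,cy)=(1.0000,0.0000)
member 2 (1-2): L=5.5897, (cx,cy)=(0.1703,-0.9854)
member 3 (1-3): L=2.1663, (cx,cy)=(0.9998,-0.0175)
member 4 (2-3): L=5.6031, (cx,cy)=(0.2167,0.9762)
member 5 (2-4): L=2.6080, (cx,cy)=(1.0000,0.0000)
member 6 (3-4): L=5.6448, (cx,cy)=(0.2470,-0.9690)
member 7 (3-5): L=2.4197, (cx,cy)=(0.9993,-0.0380)
member 8 (4-5): L=5.4746, (cx,cy)=(0.1870,0.9824)
member 9 (4-6): L=2.1860, (cx,cy)=(1.0000,0.0000)
member 10 (5-6): L=5.5021, (cx,cy)=(0.2112,-0.9774)
solve A·x = −loads:
  F[0-1] = -1226.0992 N (compression)
  F[0-2] = +4037.0797 N (tension)
  F[1-2] = +1221.7834 N (tension)
  F[1-3] = -480.3408 N (compression)
  F[2-3] = +554.8778 N (tension)
  F[2-4] = +360.0438 N (tension)
  F[3-4] = -558.9893 N (compression)
  F[3-5] = -222.1612 N (compression)
  F[4-5] = +551.4078 N (tension)
  F[4-6] = +118.8625 N (tension)
  F[5-6] = -562.8174 N (compression)
  Rx@0 = -3764.9000 N
  Ry@0 = +1195.5072 N
  Ry@6 = +550.1228 N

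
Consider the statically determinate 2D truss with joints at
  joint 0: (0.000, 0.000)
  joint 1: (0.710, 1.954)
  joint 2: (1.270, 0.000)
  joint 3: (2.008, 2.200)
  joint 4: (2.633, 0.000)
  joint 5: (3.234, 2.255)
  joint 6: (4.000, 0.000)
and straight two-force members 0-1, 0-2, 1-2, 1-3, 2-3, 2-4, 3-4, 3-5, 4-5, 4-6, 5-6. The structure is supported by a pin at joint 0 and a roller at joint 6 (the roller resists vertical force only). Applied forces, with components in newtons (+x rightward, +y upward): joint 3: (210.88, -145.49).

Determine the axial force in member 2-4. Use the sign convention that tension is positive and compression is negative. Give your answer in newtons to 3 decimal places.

N=7 nodes, M=11 members, R=3 reactions → 2N=14, M+R=14
member 0 (0-1): L=2.0790, (cx,cy)=(0.3415,0.9399)
member 1 (0-2): L=1.2700, (cx,cy)=(1.0000,0.0000)
member 2 (1-2): L=2.0327, (cx,cy)=(0.2755,-0.9613)
member 3 (1-3): L=1.3211, (cx,cy)=(0.9825,0.1862)
member 4 (2-3): L=2.3205, (cx,cy)=(0.3180,0.9481)
member 5 (2-4): L=1.3630, (cx,cy)=(1.0000,0.0000)
member 6 (3-4): L=2.2871, (cx,cy)=(0.2733,-0.9619)
member 7 (3-5): L=1.2272, (cx,cy)=(0.9990,0.0448)
member 8 (4-5): L=2.3337, (cx,cy)=(0.2575,0.9663)
member 9 (4-6): L=1.3670, (cx,cy)=(1.0000,0.0000)
member 10 (5-6): L=2.3816, (cx,cy)=(0.3216,-0.9469)
solve A·x = −loads:
  F[0-1] = +46.3145 N (tension)
  F[0-2] = +195.0631 N (tension)
  F[1-2] = -39.9919 N (compression)
  F[1-3] = +27.3124 N (tension)
  F[2-3] = +40.5496 N (tension)
  F[2-4] = +171.1490 N (tension)
  F[3-4] = -201.9082 N (compression)
  F[3-5] = -116.0888 N (compression)
  F[4-5] = +201.0024 N (tension)
  F[4-6] = +64.2081 N (tension)
  F[5-6] = -199.6277 N (compression)
  Rx@0 = -210.8800 N
  Ry@0 = -43.5300 N
  Ry@6 = +189.0200 N

171.149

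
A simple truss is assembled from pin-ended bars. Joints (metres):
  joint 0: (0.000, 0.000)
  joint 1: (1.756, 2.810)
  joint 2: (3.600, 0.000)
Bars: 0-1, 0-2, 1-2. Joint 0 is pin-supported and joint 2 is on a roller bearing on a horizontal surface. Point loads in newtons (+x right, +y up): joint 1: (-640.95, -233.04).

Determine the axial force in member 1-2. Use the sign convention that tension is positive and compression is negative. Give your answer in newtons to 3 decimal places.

N=3 nodes, M=3 members, R=3 reactions → 2N=6, M+R=6
member 0 (0-1): L=3.3136, (cx,cy)=(0.5299,0.8480)
member 1 (0-2): L=3.6000, (cx,cy)=(1.0000,0.0000)
member 2 (1-2): L=3.3610, (cx,cy)=(0.5486,-0.8361)
solve A·x = −loads:
  F[0-1] = -730.7097 N (compression)
  F[0-2] = -253.7143 N (compression)
  F[1-2] = +462.4393 N (tension)
  Rx@0 = +640.9500 N
  Ry@0 = +619.6654 N
  Ry@2 = -386.6254 N

462.439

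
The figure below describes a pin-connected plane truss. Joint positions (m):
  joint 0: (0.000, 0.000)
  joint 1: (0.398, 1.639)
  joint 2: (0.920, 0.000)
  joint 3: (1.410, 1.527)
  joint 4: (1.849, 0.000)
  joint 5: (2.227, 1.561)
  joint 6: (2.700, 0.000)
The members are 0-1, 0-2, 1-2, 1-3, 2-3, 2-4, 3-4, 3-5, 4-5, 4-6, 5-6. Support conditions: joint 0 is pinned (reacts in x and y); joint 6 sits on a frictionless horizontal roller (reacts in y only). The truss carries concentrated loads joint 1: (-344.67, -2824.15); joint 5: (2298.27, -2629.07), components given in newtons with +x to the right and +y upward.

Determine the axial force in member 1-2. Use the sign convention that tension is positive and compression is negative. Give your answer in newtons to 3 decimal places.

N=7 nodes, M=11 members, R=3 reactions → 2N=14, M+R=14
member 0 (0-1): L=1.6866, (cx,cy)=(0.2360,0.9718)
member 1 (0-2): L=0.9200, (cx,cy)=(1.0000,0.0000)
member 2 (1-2): L=1.7201, (cx,cy)=(0.3035,-0.9528)
member 3 (1-3): L=1.0182, (cx,cy)=(0.9939,-0.1100)
member 4 (2-3): L=1.6037, (cx,cy)=(0.3055,0.9522)
member 5 (2-4): L=0.9290, (cx,cy)=(1.0000,0.0000)
member 6 (3-4): L=1.5889, (cx,cy)=(0.2763,-0.9611)
member 7 (3-5): L=0.8177, (cx,cy)=(0.9991,0.0416)
member 8 (4-5): L=1.6061, (cx,cy)=(0.2354,0.9719)
member 9 (4-6): L=0.8510, (cx,cy)=(1.0000,0.0000)
member 10 (5-6): L=1.6311, (cx,cy)=(0.2900,-0.9570)
solve A·x = −loads:
  F[0-1] = -1799.7358 N (compression)
  F[0-2] = +2378.2897 N (tension)
  F[1-2] = -1160.0503 N (compression)
  F[1-3] = +273.6788 N (tension)
  F[2-3] = +1160.8594 N (tension)
  F[2-4] = +1671.5573 N (tension)
  F[3-4] = -1078.7488 N (compression)
  F[3-5] = +925.5716 N (tension)
  F[4-5] = +1066.7182 N (tension)
  F[4-6] = +1122.4462 N (tension)
  F[5-6] = -3870.6324 N (compression)
  Rx@0 = -1953.6000 N
  Ry@0 = +1748.9104 N
  Ry@6 = +3704.3096 N

-1160.050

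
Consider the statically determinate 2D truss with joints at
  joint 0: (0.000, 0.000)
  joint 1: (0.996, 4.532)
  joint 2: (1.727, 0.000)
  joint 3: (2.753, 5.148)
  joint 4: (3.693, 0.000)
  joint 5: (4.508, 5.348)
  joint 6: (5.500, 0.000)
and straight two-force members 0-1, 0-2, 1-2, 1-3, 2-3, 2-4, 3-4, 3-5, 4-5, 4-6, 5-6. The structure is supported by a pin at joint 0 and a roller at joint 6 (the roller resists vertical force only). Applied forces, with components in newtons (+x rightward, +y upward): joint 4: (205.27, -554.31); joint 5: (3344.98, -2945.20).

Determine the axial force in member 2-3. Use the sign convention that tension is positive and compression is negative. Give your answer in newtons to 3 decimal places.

N=7 nodes, M=11 members, R=3 reactions → 2N=14, M+R=14
member 0 (0-1): L=4.6402, (cx,cy)=(0.2146,0.9767)
member 1 (0-2): L=1.7270, (cx,cy)=(1.0000,0.0000)
member 2 (1-2): L=4.5906, (cx,cy)=(0.1592,-0.9872)
member 3 (1-3): L=1.8619, (cx,cy)=(0.9437,0.3309)
member 4 (2-3): L=5.2492, (cx,cy)=(0.1955,0.9807)
member 5 (2-4): L=1.9660, (cx,cy)=(1.0000,0.0000)
member 6 (3-4): L=5.2331, (cx,cy)=(0.1796,-0.9837)
member 7 (3-5): L=1.7664, (cx,cy)=(0.9936,0.1132)
member 8 (4-5): L=5.4097, (cx,cy)=(0.1507,0.9886)
member 9 (4-6): L=1.8070, (cx,cy)=(1.0000,0.0000)
member 10 (5-6): L=5.4392, (cx,cy)=(0.1824,-0.9832)
solve A·x = −loads:
  F[0-1] = +2599.8117 N (tension)
  F[0-2] = +2992.2056 N (tension)
  F[1-2] = -2246.7977 N (compression)
  F[1-3] = +970.4778 N (tension)
  F[2-3] = +2261.7525 N (tension)
  F[2-4] = +2192.3526 N (tension)
  F[3-4] = -2374.4825 N (compression)
  F[3-5] = +1795.9642 N (tension)
  F[4-5] = +2923.5395 N (tension)
  F[4-6] = +1120.1223 N (tension)
  F[5-6] = -6141.7311 N (compression)
  Rx@0 = -3550.2500 N
  Ry@0 = -2539.2139 N
  Ry@6 = +6038.7239 N

2261.753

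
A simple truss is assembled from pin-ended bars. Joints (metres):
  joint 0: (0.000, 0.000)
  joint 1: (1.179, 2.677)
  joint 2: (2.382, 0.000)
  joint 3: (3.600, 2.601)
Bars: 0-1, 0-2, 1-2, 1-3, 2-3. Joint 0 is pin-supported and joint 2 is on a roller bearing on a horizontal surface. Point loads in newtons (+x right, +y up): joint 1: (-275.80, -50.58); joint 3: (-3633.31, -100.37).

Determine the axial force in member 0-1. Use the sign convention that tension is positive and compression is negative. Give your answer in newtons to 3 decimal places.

-4645.602

N=4 nodes, M=5 members, R=3 reactions → 2N=8, M+R=8
member 0 (0-1): L=2.9251, (cx,cy)=(0.4031,0.9152)
member 1 (0-2): L=2.3820, (cx,cy)=(1.0000,0.0000)
member 2 (1-2): L=2.9349, (cx,cy)=(0.4099,-0.9121)
member 3 (1-3): L=2.4222, (cx,cy)=(0.9995,-0.0314)
member 4 (2-3): L=2.8721, (cx,cy)=(0.4241,0.9056)
solve A·x = −loads:
  F[0-1] = -4645.6022 N (compression)
  F[0-2] = -2036.6565 N (compression)
  F[1-2] = +4727.2818 N (tension)
  F[1-3] = -3536.0937 N (compression)
  F[2-3] = -233.3428 N (compression)
  Rx@0 = +3909.1100 N
  Ry@0 = +4251.5336 N
  Ry@2 = -4100.5836 N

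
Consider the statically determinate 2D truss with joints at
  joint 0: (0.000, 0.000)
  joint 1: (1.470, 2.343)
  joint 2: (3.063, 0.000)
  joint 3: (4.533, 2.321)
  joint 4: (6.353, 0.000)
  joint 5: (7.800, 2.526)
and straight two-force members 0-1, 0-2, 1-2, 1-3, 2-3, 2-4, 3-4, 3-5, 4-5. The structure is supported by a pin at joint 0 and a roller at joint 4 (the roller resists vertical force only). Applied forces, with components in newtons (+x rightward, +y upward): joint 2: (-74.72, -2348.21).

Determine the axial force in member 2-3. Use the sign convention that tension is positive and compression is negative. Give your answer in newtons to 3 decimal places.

N=6 nodes, M=9 members, R=3 reactions → 2N=12, M+R=12
member 0 (0-1): L=2.7660, (cx,cy)=(0.5315,0.8471)
member 1 (0-2): L=3.0630, (cx,cy)=(1.0000,0.0000)
member 2 (1-2): L=2.8332, (cx,cy)=(0.5623,-0.8270)
member 3 (1-3): L=3.0631, (cx,cy)=(1.0000,-0.0072)
member 4 (2-3): L=2.7474, (cx,cy)=(0.5351,0.8448)
member 5 (2-4): L=3.2900, (cx,cy)=(1.0000,0.0000)
member 6 (3-4): L=2.9495, (cx,cy)=(0.6171,-0.7869)
member 7 (3-5): L=3.2734, (cx,cy)=(0.9980,0.0626)
member 8 (4-5): L=2.9111, (cx,cy)=(0.4971,0.8677)
solve A·x = −loads:
  F[0-1] = -1435.5819 N (compression)
  F[0-2] = +688.2352 N (tension)
  F[1-2] = +1484.3799 N (tension)
  F[1-3] = -1597.5921 N (compression)
  F[2-3] = +1326.5393 N (tension)
  F[2-4] = +887.7718 N (tension)
  F[3-4] = -1438.7178 N (compression)
  F[3-5] = -0.0000 N (compression)
  F[4-5] = -0.0000 N (compression)
  Rx@0 = +74.7200 N
  Ry@0 = +1216.0571 N
  Ry@4 = +1132.1529 N

1326.539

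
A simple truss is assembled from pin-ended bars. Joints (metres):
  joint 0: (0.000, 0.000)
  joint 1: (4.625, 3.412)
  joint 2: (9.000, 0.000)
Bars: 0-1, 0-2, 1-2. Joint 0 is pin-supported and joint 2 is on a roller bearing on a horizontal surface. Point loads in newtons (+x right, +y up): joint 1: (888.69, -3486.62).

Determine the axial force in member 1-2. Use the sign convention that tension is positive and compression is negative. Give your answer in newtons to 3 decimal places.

N=3 nodes, M=3 members, R=3 reactions → 2N=6, M+R=6
member 0 (0-1): L=5.7474, (cx,cy)=(0.8047,0.5937)
member 1 (0-2): L=9.0000, (cx,cy)=(1.0000,0.0000)
member 2 (1-2): L=5.5482, (cx,cy)=(0.7885,-0.6150)
solve A·x = −loads:
  F[0-1] = -2287.4510 N (compression)
  F[0-2] = +2729.4352 N (tension)
  F[1-2] = -3461.3519 N (compression)
  Rx@0 = -888.6900 N
  Ry@0 = +1357.9725 N
  Ry@2 = +2128.6475 N

-3461.352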